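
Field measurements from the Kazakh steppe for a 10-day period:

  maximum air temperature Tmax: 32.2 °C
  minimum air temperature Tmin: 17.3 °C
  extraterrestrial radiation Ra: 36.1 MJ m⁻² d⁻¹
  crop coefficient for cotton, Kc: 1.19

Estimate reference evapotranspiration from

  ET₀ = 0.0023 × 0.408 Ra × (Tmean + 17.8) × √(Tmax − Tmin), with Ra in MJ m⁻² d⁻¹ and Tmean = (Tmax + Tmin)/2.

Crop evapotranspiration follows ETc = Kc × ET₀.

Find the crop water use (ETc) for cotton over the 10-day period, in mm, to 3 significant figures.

Tmean = (32.2 + 17.3)/2 = 24.75 °C
0.408 Ra = 0.408 × 36.1 = 14.7288 mm/d equivalent
ET₀ = 0.0023 × 14.7288 × (24.75 + 17.8) × √14.9 = 0.0023 × 14.7288 × 42.55 × 3.8601 = 5.5641 mm/d
ETc = Kc × ET₀ = 1.19 × 5.5641 = 6.6213 mm/d
Over 10 days: 6.6213 × 10 = 66.213 mm

66.2 mm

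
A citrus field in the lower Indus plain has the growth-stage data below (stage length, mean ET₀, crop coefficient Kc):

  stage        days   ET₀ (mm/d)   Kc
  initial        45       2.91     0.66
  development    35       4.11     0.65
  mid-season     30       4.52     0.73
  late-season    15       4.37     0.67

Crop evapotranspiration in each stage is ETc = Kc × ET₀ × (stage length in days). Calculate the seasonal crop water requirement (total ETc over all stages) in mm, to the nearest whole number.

initial: 0.66 × 2.91 × 45 = 86.43 mm
development: 0.65 × 4.11 × 35 = 93.50 mm
mid-season: 0.73 × 4.52 × 30 = 98.99 mm
late-season: 0.67 × 4.37 × 15 = 43.92 mm
Seasonal total = 322.84 mm

323 mm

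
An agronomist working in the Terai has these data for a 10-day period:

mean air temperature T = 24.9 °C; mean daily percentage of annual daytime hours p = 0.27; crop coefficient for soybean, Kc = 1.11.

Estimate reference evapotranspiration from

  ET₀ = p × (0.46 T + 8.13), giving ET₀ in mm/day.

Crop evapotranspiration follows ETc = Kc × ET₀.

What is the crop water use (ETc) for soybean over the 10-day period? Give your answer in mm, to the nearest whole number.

59 mm

ET₀ = 0.27 × (0.46 × 24.9 + 8.13) = 0.27 × 19.584 = 5.2877 mm/d
ETc = Kc × ET₀ = 1.11 × 5.2877 = 5.8693 mm/d
Over 10 days: 5.8693 × 10 = 58.693 mm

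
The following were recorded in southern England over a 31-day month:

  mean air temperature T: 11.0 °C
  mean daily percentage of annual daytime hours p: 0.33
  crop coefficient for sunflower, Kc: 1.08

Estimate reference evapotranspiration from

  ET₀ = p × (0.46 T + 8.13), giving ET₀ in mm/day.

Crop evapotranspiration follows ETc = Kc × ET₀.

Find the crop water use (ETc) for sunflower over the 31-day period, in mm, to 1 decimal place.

145.7 mm

ET₀ = 0.33 × (0.46 × 11.0 + 8.13) = 0.33 × 13.190 = 4.3527 mm/d
ETc = Kc × ET₀ = 1.08 × 4.3527 = 4.7009 mm/d
Over 31 days: 4.7009 × 31 = 145.728 mm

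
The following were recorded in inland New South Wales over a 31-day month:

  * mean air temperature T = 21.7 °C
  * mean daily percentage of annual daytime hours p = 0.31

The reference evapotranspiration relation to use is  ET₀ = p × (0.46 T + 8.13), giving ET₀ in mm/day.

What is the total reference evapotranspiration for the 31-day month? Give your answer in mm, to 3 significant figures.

174 mm

ET₀ = 0.31 × (0.46 × 21.7 + 8.13) = 0.31 × 18.112 = 5.6147 mm/d
Monthly total = 5.6147 × 31 = 174.056 mm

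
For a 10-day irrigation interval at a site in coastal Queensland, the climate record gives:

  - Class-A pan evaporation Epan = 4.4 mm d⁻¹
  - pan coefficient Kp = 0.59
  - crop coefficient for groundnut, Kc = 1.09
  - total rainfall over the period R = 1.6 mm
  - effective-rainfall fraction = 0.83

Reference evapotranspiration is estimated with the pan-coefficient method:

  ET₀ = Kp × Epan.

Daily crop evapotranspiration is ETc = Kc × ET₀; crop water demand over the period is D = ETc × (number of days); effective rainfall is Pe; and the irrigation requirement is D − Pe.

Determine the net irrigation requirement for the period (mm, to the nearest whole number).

27 mm

ET₀ = 0.59 × 4.4 = 2.5960 mm/d
ETc = Kc × ET₀ = 1.09 × 2.5960 = 2.8296 mm/d
Crop demand D = ETc × 10 d = 2.8296 × 10 = 28.296 mm
Pe = 0.83 × 1.6 = 1.328 mm
D − Pe = 28.296 − 1.328 = 26.968 mm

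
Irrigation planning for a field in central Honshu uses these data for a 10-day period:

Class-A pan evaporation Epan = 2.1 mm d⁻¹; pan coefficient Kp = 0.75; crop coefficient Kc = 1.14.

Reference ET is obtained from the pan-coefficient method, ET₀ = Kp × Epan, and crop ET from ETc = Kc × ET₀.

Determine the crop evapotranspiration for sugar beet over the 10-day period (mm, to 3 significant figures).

ET₀ = 0.75 × 2.1 = 1.5750 mm/d
ETc = Kc × ET₀ = 1.14 × 1.5750 = 1.7955 mm/d
Over 10 days: 1.7955 × 10 = 17.955 mm

18.0 mm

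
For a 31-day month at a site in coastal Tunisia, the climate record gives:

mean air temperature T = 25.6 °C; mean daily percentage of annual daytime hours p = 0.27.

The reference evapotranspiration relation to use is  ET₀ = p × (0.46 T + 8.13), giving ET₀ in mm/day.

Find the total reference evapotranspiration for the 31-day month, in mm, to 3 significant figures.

ET₀ = 0.27 × (0.46 × 25.6 + 8.13) = 0.27 × 19.906 = 5.3746 mm/d
Monthly total = 5.3746 × 31 = 166.613 mm

167 mm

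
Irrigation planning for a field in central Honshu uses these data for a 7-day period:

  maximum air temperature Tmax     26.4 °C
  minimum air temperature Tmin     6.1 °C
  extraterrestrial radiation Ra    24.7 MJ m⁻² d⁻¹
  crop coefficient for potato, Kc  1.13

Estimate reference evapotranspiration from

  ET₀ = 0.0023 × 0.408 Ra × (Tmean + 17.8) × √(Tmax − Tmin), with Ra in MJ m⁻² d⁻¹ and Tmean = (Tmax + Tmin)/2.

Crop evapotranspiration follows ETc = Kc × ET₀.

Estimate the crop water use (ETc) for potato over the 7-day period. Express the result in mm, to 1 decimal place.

28.1 mm

Tmean = (26.4 + 6.1)/2 = 16.25 °C
0.408 Ra = 0.408 × 24.7 = 10.0776 mm/d equivalent
ET₀ = 0.0023 × 10.0776 × (16.25 + 17.8) × √20.3 = 0.0023 × 10.0776 × 34.05 × 4.5056 = 3.5559 mm/d
ETc = Kc × ET₀ = 1.13 × 3.5559 = 4.0182 mm/d
Over 7 days: 4.0182 × 7 = 28.127 mm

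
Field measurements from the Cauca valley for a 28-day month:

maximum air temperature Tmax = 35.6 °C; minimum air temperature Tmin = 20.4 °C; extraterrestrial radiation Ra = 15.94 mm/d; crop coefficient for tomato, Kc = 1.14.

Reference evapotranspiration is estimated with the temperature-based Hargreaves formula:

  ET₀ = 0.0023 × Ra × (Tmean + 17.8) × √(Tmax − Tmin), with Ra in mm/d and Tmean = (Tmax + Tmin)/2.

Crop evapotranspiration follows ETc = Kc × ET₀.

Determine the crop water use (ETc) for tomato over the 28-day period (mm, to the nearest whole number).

Tmean = (35.6 + 20.4)/2 = 28.00 °C
ET₀ = 0.0023 × 15.94 × (28.00 + 17.8) × √15.2 = 0.0023 × 15.94 × 45.80 × 3.8987 = 6.5464 mm/d
ETc = Kc × ET₀ = 1.14 × 6.5464 = 7.4629 mm/d
Over 28 days: 7.4629 × 28 = 208.961 mm

209 mm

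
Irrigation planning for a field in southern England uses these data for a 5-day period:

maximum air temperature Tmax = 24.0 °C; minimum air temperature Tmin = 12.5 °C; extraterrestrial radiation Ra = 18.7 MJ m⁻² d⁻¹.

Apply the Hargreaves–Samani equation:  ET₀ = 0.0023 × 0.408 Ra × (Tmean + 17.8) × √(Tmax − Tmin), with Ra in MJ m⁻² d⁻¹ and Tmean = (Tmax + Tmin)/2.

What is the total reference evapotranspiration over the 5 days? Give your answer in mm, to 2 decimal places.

Tmean = (24.0 + 12.5)/2 = 18.25 °C
0.408 Ra = 0.408 × 18.7 = 7.6296 mm/d equivalent
ET₀ = 0.0023 × 7.6296 × (18.25 + 17.8) × √11.5 = 0.0023 × 7.6296 × 36.05 × 3.3912 = 2.1453 mm/d
Over 5 days: 2.1453 × 5 = 10.727 mm

10.73 mm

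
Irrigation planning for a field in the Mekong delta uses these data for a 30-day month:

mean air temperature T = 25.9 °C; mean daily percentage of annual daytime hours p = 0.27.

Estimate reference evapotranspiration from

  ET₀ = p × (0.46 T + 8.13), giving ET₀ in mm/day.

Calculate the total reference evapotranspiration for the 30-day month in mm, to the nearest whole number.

162 mm

ET₀ = 0.27 × (0.46 × 25.9 + 8.13) = 0.27 × 20.044 = 5.4119 mm/d
Monthly total = 5.4119 × 30 = 162.357 mm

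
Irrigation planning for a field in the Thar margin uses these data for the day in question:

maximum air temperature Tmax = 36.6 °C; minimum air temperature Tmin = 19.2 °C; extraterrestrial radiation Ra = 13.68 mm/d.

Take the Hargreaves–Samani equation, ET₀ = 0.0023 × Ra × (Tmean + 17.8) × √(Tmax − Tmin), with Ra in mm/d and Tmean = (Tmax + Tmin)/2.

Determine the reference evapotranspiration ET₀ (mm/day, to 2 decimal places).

Tmean = (36.6 + 19.2)/2 = 27.90 °C
ET₀ = 0.0023 × 13.68 × (27.90 + 17.8) × √17.4 = 0.0023 × 13.68 × 45.70 × 4.1713 = 5.9979 mm/d

6.00 mm/day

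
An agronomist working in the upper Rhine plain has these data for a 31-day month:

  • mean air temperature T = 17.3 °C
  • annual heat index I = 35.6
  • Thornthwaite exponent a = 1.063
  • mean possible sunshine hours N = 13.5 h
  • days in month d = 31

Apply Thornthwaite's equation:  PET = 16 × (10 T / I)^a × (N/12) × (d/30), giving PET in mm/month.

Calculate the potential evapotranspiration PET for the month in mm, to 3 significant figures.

10T/I = 10 × 17.3 / 35.6 = 4.8596
(10T/I)^a = 4.8596^1.063 = 5.3685
Uncorrected PET = 16 × 5.3685 = 85.896 mm
Correction = (N/12)(d/30) = (13.5/12)(31/30) = 1.1625
PET = 85.896 × 1.1625 = 99.854 mm/month

99.9 mm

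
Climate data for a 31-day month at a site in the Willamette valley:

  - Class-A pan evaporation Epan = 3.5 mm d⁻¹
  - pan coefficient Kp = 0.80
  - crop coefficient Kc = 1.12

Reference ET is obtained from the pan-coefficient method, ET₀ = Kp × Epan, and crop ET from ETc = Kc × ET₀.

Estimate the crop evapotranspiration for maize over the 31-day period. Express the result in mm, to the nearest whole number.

97 mm

ET₀ = 0.80 × 3.5 = 2.8000 mm/d
ETc = Kc × ET₀ = 1.12 × 2.8000 = 3.1360 mm/d
Over 31 days: 3.1360 × 31 = 97.216 mm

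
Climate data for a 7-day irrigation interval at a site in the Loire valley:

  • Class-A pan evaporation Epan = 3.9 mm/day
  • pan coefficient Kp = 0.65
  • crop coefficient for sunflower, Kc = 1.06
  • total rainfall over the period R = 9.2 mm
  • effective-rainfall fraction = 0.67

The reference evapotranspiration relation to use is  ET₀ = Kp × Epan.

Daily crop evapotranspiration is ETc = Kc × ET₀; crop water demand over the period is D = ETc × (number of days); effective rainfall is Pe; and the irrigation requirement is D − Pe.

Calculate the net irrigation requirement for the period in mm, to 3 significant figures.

12.6 mm

ET₀ = 0.65 × 3.9 = 2.5350 mm/d
ETc = Kc × ET₀ = 1.06 × 2.5350 = 2.6871 mm/d
Crop demand D = ETc × 7 d = 2.6871 × 7 = 18.810 mm
Pe = 0.67 × 9.2 = 6.164 mm
D − Pe = 18.810 − 6.164 = 12.646 mm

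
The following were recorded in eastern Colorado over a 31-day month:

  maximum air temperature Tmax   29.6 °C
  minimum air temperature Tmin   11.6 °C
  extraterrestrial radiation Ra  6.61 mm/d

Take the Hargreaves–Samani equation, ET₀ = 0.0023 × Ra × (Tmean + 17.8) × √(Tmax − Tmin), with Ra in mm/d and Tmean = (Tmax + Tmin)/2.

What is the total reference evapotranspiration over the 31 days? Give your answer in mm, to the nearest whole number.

Tmean = (29.6 + 11.6)/2 = 20.60 °C
ET₀ = 0.0023 × 6.61 × (20.60 + 17.8) × √18.0 = 0.0023 × 6.61 × 38.40 × 4.2426 = 2.4768 mm/d
Over 31 days: 2.4768 × 31 = 76.781 mm

77 mm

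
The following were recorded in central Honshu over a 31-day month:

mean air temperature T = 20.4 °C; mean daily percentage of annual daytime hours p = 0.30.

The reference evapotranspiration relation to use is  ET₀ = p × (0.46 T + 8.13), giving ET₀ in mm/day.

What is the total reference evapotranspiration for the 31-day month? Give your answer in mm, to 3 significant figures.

163 mm

ET₀ = 0.30 × (0.46 × 20.4 + 8.13) = 0.30 × 17.514 = 5.2542 mm/d
Monthly total = 5.2542 × 31 = 162.880 mm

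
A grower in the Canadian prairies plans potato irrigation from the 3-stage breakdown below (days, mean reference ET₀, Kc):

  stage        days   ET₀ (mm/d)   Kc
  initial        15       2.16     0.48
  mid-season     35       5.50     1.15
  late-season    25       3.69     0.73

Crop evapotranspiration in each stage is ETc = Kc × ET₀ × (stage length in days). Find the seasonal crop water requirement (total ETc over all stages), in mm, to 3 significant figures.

initial: 0.48 × 2.16 × 15 = 15.55 mm
mid-season: 1.15 × 5.50 × 35 = 221.38 mm
late-season: 0.73 × 3.69 × 25 = 67.34 mm
Seasonal total = 304.27 mm

304 mm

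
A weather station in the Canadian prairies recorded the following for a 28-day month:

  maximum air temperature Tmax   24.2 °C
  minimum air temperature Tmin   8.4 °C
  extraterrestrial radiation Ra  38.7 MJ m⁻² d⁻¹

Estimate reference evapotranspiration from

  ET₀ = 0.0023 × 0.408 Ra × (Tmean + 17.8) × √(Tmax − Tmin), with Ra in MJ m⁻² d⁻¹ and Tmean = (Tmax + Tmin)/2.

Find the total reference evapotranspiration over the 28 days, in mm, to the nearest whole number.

Tmean = (24.2 + 8.4)/2 = 16.30 °C
0.408 Ra = 0.408 × 38.7 = 15.7896 mm/d equivalent
ET₀ = 0.0023 × 15.7896 × (16.30 + 17.8) × √15.8 = 0.0023 × 15.7896 × 34.10 × 3.9749 = 4.9224 mm/d
Over 28 days: 4.9224 × 28 = 137.827 mm

138 mm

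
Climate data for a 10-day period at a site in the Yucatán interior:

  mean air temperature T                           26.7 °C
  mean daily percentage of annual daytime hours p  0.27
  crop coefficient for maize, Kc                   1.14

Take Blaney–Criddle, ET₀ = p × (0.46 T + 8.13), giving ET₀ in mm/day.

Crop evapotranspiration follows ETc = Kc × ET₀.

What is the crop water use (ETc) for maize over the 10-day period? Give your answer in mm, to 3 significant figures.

ET₀ = 0.27 × (0.46 × 26.7 + 8.13) = 0.27 × 20.412 = 5.5112 mm/d
ETc = Kc × ET₀ = 1.14 × 5.5112 = 6.2828 mm/d
Over 10 days: 6.2828 × 10 = 62.828 mm

62.8 mm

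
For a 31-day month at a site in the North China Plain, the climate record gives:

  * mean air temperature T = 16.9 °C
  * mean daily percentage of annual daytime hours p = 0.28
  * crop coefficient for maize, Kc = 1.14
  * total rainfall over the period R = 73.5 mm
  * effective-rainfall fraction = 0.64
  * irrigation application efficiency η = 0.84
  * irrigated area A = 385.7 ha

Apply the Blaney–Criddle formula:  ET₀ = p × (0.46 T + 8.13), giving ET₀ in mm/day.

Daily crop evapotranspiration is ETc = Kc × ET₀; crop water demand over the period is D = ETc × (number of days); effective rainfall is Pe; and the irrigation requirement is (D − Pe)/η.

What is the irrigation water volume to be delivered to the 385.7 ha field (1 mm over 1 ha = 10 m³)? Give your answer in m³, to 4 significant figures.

ET₀ = 0.28 × (0.46 × 16.9 + 8.13) = 0.28 × 15.904 = 4.4531 mm/d
ETc = Kc × ET₀ = 1.14 × 4.4531 = 5.0765 mm/d
Crop demand D = ETc × 31 d = 5.0765 × 31 = 157.372 mm
Pe = 0.64 × 73.5 = 47.040 mm
D − Pe = 157.372 − 47.040 = 110.332 mm
Gross irrigation = 110.332 / 0.84 = 131.348 mm
Volume = 131.348 mm × 385.7 ha × 10 = 506609.2 m³

506600 m³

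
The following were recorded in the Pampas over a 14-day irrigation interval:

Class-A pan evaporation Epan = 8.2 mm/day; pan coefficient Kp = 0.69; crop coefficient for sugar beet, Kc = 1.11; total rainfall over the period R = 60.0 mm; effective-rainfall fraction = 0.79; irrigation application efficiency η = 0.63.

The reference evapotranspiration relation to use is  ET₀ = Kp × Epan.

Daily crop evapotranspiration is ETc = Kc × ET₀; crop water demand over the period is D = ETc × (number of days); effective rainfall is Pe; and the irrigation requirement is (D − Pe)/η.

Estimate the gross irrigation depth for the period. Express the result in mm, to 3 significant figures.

64.3 mm

ET₀ = 0.69 × 8.2 = 5.6580 mm/d
ETc = Kc × ET₀ = 1.11 × 5.6580 = 6.2804 mm/d
Crop demand D = ETc × 14 d = 6.2804 × 14 = 87.926 mm
Pe = 0.79 × 60.0 = 47.400 mm
D − Pe = 87.926 − 47.400 = 40.526 mm
Gross irrigation = 40.526 / 0.63 = 64.327 mm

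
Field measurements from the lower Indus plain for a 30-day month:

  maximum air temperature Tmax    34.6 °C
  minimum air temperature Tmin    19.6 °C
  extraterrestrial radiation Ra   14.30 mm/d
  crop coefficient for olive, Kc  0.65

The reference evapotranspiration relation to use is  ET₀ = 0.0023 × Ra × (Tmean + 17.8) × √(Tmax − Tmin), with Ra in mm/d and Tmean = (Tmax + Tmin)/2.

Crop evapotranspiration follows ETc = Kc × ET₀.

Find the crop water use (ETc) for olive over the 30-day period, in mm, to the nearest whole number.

112 mm

Tmean = (34.6 + 19.6)/2 = 27.10 °C
ET₀ = 0.0023 × 14.30 × (27.10 + 17.8) × √15.0 = 0.0023 × 14.30 × 44.90 × 3.8730 = 5.7195 mm/d
ETc = Kc × ET₀ = 0.65 × 5.7195 = 3.7177 mm/d
Over 30 days: 3.7177 × 30 = 111.531 mm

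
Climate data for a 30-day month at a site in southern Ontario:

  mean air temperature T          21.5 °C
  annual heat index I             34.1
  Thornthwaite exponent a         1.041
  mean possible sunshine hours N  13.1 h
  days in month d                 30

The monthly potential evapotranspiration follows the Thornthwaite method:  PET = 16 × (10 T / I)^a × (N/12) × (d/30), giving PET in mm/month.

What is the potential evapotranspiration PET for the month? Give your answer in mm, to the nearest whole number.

119 mm

10T/I = 10 × 21.5 / 34.1 = 6.3050
(10T/I)^a = 6.3050^1.041 = 6.7994
Uncorrected PET = 16 × 6.7994 = 108.790 mm
Correction = (N/12)(d/30) = (13.1/12)(30/30) = 1.0917
PET = 108.790 × 1.0917 = 118.766 mm/month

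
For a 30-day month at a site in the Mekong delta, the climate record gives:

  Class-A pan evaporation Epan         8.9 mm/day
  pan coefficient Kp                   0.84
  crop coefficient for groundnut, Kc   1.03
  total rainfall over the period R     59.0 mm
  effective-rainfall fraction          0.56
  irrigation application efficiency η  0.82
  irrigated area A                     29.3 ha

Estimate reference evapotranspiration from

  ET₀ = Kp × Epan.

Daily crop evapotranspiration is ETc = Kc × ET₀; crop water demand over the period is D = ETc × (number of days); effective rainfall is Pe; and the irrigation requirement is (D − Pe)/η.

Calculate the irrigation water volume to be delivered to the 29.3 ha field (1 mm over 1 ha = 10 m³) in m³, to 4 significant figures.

ET₀ = 0.84 × 8.9 = 7.4760 mm/d
ETc = Kc × ET₀ = 1.03 × 7.4760 = 7.7003 mm/d
Crop demand D = ETc × 30 d = 7.7003 × 30 = 231.009 mm
Pe = 0.56 × 59.0 = 33.040 mm
D − Pe = 231.009 − 33.040 = 197.969 mm
Gross irrigation = 197.969 / 0.82 = 241.426 mm
Volume = 241.426 mm × 29.3 ha × 10 = 70737.8 m³

70740 m³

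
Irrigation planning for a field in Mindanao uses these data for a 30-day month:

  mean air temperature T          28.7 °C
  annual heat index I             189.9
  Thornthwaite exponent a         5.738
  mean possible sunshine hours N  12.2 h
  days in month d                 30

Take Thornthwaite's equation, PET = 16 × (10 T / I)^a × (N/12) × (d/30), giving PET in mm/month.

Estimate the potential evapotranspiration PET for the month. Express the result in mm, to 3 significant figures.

10T/I = 10 × 28.7 / 189.9 = 1.5113
(10T/I)^a = 1.5113^5.738 = 10.6934
Uncorrected PET = 16 × 10.6934 = 171.094 mm
Correction = (N/12)(d/30) = (12.2/12)(30/30) = 1.0167
PET = 171.094 × 1.0167 = 173.951 mm/month

174 mm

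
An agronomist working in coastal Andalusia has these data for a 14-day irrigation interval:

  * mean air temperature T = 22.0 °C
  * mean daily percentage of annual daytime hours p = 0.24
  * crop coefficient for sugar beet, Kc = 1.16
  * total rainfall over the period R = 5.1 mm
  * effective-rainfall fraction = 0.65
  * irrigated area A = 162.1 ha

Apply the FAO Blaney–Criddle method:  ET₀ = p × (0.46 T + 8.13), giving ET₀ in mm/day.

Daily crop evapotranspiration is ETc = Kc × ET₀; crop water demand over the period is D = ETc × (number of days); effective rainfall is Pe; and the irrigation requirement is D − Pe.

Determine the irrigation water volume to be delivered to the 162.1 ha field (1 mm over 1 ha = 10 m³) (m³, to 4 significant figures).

ET₀ = 0.24 × (0.46 × 22.0 + 8.13) = 0.24 × 18.250 = 4.3800 mm/d
ETc = Kc × ET₀ = 1.16 × 4.3800 = 5.0808 mm/d
Crop demand D = ETc × 14 d = 5.0808 × 14 = 71.131 mm
Pe = 0.65 × 5.1 = 3.315 mm
D − Pe = 71.131 − 3.315 = 67.816 mm
Volume = 67.816 mm × 162.1 ha × 10 = 109929.7 m³

109900 m³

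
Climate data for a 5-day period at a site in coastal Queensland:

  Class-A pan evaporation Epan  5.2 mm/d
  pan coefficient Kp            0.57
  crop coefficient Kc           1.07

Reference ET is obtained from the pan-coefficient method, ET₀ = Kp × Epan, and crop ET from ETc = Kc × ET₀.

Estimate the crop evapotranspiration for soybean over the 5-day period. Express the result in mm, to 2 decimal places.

15.86 mm

ET₀ = 0.57 × 5.2 = 2.9640 mm/d
ETc = Kc × ET₀ = 1.07 × 2.9640 = 3.1715 mm/d
Over 5 days: 3.1715 × 5 = 15.858 mm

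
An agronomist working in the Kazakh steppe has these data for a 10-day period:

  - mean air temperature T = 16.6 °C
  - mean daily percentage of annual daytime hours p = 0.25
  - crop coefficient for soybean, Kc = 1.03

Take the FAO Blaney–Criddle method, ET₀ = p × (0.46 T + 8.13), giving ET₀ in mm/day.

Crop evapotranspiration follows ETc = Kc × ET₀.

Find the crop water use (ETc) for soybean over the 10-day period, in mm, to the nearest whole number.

41 mm

ET₀ = 0.25 × (0.46 × 16.6 + 8.13) = 0.25 × 15.766 = 3.9415 mm/d
ETc = Kc × ET₀ = 1.03 × 3.9415 = 4.0597 mm/d
Over 10 days: 4.0597 × 10 = 40.597 mm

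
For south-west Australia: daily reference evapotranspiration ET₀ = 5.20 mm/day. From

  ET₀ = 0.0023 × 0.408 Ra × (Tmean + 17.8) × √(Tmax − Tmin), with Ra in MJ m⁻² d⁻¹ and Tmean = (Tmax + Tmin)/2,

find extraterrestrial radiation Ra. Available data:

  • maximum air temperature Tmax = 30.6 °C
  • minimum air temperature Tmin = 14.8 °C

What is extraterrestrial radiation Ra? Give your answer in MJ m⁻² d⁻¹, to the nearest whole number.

Tmean = (30.6+14.8)/2 = 22.70 °C; ΔT = 15.8
Ra = ET₀ / [0.0023 × 0.408 × (Tmean+17.8) × √ΔT]
   = 5.20 / (0.0023 × 0.408 × 40.50 × 3.9749) = 34.422 MJ m⁻² d⁻¹

34 MJ m⁻² d⁻¹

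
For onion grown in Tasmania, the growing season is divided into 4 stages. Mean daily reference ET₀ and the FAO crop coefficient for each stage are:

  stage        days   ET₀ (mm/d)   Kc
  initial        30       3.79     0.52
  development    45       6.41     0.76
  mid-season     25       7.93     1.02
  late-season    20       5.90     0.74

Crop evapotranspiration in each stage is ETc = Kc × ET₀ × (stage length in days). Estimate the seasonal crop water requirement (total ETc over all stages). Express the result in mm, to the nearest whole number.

568 mm

initial: 0.52 × 3.79 × 30 = 59.12 mm
development: 0.76 × 6.41 × 45 = 219.22 mm
mid-season: 1.02 × 7.93 × 25 = 202.22 mm
late-season: 0.74 × 5.90 × 20 = 87.32 mm
Seasonal total = 567.88 mm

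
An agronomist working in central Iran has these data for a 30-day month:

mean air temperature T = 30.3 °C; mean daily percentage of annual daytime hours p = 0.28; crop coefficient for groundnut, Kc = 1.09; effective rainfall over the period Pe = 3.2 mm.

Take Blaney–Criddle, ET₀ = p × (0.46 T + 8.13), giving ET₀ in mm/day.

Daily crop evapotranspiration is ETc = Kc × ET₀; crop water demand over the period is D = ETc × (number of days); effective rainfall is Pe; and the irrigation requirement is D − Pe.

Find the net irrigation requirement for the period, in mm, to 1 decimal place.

ET₀ = 0.28 × (0.46 × 30.3 + 8.13) = 0.28 × 22.068 = 6.1790 mm/d
ETc = Kc × ET₀ = 1.09 × 6.1790 = 6.7351 mm/d
Crop demand D = ETc × 30 d = 6.7351 × 30 = 202.053 mm
D − Pe = 202.053 − 3.2 = 198.853 mm

198.9 mm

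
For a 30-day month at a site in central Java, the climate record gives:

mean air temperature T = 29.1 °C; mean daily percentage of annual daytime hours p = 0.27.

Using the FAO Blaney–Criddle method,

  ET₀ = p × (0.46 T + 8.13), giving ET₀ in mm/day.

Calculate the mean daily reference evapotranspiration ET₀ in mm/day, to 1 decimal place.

ET₀ = 0.27 × (0.46 × 29.1 + 8.13) = 0.27 × 21.516 = 5.8093 mm/d

5.8 mm/day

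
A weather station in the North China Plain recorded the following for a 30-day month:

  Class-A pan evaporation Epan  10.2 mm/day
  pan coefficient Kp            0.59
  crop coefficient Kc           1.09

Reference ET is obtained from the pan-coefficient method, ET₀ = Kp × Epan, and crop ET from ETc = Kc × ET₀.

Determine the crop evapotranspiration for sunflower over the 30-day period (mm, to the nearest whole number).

197 mm

ET₀ = 0.59 × 10.2 = 6.0180 mm/d
ETc = Kc × ET₀ = 1.09 × 6.0180 = 6.5596 mm/d
Over 30 days: 6.5596 × 30 = 196.788 mm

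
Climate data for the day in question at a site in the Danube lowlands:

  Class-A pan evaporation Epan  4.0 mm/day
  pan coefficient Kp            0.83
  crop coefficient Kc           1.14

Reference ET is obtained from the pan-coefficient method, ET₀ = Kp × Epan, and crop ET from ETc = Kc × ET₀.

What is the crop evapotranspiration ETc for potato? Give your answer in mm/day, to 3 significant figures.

ET₀ = 0.83 × 4.0 = 3.3200 mm/d
ETc = Kc × ET₀ = 1.14 × 3.3200 = 3.7848 mm/d

3.78 mm/day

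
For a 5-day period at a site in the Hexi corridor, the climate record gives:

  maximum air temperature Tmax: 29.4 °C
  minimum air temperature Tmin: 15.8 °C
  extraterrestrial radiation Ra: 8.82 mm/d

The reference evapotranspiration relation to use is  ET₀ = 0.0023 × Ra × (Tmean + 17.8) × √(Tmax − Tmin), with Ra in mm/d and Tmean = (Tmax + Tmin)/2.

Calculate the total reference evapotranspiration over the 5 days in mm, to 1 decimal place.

Tmean = (29.4 + 15.8)/2 = 22.60 °C
ET₀ = 0.0023 × 8.82 × (22.60 + 17.8) × √13.6 = 0.0023 × 8.82 × 40.40 × 3.6878 = 3.0224 mm/d
Over 5 days: 3.0224 × 5 = 15.112 mm

15.1 mm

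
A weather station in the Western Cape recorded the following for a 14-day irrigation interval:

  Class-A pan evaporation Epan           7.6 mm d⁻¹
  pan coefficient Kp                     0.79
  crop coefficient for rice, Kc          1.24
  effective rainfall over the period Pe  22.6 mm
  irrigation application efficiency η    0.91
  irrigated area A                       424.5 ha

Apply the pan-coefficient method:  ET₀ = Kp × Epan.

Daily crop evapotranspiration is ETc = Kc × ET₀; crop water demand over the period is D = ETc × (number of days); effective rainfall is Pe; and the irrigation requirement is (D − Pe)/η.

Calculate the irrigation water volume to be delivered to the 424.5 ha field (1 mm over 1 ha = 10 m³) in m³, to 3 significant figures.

ET₀ = 0.79 × 7.6 = 6.0040 mm/d
ETc = Kc × ET₀ = 1.24 × 6.0040 = 7.4450 mm/d
Crop demand D = ETc × 14 d = 7.4450 × 14 = 104.230 mm
D − Pe = 104.230 − 22.6 = 81.630 mm
Gross irrigation = 81.630 / 0.91 = 89.703 mm
Volume = 89.703 mm × 424.5 ha × 10 = 380789.2 m³

381000 m³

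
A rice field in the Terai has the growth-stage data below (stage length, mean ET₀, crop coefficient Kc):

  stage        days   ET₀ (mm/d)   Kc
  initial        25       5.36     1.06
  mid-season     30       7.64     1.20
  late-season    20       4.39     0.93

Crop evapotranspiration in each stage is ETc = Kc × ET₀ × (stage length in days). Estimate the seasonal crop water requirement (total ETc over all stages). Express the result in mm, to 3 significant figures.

initial: 1.06 × 5.36 × 25 = 142.04 mm
mid-season: 1.20 × 7.64 × 30 = 275.04 mm
late-season: 0.93 × 4.39 × 20 = 81.65 mm
Seasonal total = 498.73 mm

499 mm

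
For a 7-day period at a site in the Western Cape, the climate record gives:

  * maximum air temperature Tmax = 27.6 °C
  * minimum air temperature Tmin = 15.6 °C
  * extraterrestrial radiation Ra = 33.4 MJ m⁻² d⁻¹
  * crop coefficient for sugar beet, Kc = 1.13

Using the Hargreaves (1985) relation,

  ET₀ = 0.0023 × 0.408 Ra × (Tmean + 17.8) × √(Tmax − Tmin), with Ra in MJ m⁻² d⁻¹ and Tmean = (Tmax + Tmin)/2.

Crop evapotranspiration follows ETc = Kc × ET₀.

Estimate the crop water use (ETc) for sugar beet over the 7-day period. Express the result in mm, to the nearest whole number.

Tmean = (27.6 + 15.6)/2 = 21.60 °C
0.408 Ra = 0.408 × 33.4 = 13.6272 mm/d equivalent
ET₀ = 0.0023 × 13.6272 × (21.60 + 17.8) × √12.0 = 0.0023 × 13.6272 × 39.40 × 3.4641 = 4.2778 mm/d
ETc = Kc × ET₀ = 1.13 × 4.2778 = 4.8339 mm/d
Over 7 days: 4.8339 × 7 = 33.837 mm

34 mm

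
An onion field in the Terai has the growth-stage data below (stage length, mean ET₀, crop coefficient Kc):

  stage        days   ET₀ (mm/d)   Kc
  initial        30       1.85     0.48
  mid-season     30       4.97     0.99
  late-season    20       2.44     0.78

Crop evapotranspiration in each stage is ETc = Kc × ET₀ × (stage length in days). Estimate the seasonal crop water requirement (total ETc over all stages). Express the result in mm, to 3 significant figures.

212 mm

initial: 0.48 × 1.85 × 30 = 26.64 mm
mid-season: 0.99 × 4.97 × 30 = 147.61 mm
late-season: 0.78 × 2.44 × 20 = 38.06 mm
Seasonal total = 212.31 mm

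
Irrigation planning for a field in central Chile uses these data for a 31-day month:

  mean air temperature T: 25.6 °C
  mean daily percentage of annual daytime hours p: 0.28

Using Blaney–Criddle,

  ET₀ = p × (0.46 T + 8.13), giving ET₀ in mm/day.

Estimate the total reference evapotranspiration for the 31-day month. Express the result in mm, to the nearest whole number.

173 mm

ET₀ = 0.28 × (0.46 × 25.6 + 8.13) = 0.28 × 19.906 = 5.5737 mm/d
Monthly total = 5.5737 × 31 = 172.785 mm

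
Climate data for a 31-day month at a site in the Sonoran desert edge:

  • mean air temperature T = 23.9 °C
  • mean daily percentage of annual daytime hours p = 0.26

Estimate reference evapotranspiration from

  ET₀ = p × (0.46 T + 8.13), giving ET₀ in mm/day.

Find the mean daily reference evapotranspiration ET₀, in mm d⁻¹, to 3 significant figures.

4.97 mm d⁻¹

ET₀ = 0.26 × (0.46 × 23.9 + 8.13) = 0.26 × 19.124 = 4.9722 mm/d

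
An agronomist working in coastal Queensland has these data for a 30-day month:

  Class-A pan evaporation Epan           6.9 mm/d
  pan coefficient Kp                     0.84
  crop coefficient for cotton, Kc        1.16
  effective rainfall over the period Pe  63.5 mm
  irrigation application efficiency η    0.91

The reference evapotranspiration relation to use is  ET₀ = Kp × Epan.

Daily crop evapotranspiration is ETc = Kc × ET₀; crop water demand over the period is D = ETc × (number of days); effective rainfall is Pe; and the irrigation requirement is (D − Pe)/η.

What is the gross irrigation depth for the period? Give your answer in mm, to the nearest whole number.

ET₀ = 0.84 × 6.9 = 5.7960 mm/d
ETc = Kc × ET₀ = 1.16 × 5.7960 = 6.7234 mm/d
Crop demand D = ETc × 30 d = 6.7234 × 30 = 201.702 mm
D − Pe = 201.702 − 63.5 = 138.202 mm
Gross irrigation = 138.202 / 0.91 = 151.870 mm

152 mm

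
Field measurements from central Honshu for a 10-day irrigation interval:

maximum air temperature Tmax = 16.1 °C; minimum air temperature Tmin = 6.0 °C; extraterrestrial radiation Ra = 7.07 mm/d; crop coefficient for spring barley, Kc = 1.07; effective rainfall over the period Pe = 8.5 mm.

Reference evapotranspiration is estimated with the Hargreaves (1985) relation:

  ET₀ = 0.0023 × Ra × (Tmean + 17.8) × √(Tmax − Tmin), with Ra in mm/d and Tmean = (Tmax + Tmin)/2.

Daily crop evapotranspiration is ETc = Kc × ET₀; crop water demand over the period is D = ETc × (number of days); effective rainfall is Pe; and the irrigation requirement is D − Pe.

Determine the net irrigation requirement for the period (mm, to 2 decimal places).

Tmean = (16.1 + 6.0)/2 = 11.05 °C
ET₀ = 0.0023 × 7.07 × (11.05 + 17.8) × √10.1 = 0.0023 × 7.07 × 28.85 × 3.1780 = 1.4909 mm/d
ETc = Kc × ET₀ = 1.07 × 1.4909 = 1.5953 mm/d
Crop demand D = ETc × 10 d = 1.5953 × 10 = 15.953 mm
D − Pe = 15.953 − 8.5 = 7.453 mm

7.45 mm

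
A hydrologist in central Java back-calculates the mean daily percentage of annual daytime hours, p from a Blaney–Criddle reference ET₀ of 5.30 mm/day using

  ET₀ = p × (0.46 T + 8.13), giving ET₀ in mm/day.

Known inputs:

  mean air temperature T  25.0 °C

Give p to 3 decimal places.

0.270

p = ET₀ / (0.46 T + 8.13) = 5.30 / (0.46 × 25.0 + 8.13) = 5.30 / 19.630 = 0.2700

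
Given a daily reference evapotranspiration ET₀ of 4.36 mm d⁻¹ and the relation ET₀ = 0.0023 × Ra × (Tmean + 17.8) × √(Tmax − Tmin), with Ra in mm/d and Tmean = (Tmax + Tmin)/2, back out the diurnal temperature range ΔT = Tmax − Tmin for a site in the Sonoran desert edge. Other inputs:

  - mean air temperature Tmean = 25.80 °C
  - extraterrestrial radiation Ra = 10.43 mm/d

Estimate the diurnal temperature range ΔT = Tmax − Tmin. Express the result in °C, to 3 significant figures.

√ΔT = ET₀ / [0.0023 × Ra × (Tmean+17.8)] = 4.36 / (0.0023 × 10.43 × 43.60) = 4.1686
ΔT = 4.1686² = 17.377 °C

17.4 °C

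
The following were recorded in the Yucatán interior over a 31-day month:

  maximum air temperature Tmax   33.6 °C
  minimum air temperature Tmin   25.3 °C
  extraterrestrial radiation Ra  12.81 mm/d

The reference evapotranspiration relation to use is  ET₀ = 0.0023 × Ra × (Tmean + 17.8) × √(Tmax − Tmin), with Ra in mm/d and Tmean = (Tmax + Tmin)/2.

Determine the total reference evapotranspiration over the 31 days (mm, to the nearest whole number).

124 mm

Tmean = (33.6 + 25.3)/2 = 29.45 °C
ET₀ = 0.0023 × 12.81 × (29.45 + 17.8) × √8.3 = 0.0023 × 12.81 × 47.25 × 2.8810 = 4.0107 mm/d
Over 31 days: 4.0107 × 31 = 124.332 mm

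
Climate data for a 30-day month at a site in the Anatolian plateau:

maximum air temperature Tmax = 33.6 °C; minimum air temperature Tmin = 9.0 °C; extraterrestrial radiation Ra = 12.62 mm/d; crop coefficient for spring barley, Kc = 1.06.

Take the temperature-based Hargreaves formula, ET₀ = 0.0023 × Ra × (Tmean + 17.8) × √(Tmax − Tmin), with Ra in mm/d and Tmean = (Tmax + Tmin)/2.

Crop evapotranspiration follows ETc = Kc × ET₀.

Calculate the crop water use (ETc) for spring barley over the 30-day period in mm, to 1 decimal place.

179.0 mm

Tmean = (33.6 + 9.0)/2 = 21.30 °C
ET₀ = 0.0023 × 12.62 × (21.30 + 17.8) × √24.6 = 0.0023 × 12.62 × 39.10 × 4.9598 = 5.6290 mm/d
ETc = Kc × ET₀ = 1.06 × 5.6290 = 5.9667 mm/d
Over 30 days: 5.9667 × 30 = 179.001 mm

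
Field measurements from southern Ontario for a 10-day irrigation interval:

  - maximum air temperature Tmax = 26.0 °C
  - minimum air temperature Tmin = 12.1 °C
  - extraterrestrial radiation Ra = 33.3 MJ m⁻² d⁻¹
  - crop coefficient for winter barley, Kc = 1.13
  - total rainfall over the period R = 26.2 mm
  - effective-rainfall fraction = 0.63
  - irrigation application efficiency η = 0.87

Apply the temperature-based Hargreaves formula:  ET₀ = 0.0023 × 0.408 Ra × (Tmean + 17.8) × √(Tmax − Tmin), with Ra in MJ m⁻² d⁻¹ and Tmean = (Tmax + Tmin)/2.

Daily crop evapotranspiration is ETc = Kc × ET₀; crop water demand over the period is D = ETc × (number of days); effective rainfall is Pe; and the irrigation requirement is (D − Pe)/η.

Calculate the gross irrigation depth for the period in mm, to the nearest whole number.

Tmean = (26.0 + 12.1)/2 = 19.05 °C
0.408 Ra = 0.408 × 33.3 = 13.5864 mm/d equivalent
ET₀ = 0.0023 × 13.5864 × (19.05 + 17.8) × √13.9 = 0.0023 × 13.5864 × 36.85 × 3.7283 = 4.2932 mm/d
ETc = Kc × ET₀ = 1.13 × 4.2932 = 4.8513 mm/d
Crop demand D = ETc × 10 d = 4.8513 × 10 = 48.513 mm
Pe = 0.63 × 26.2 = 16.506 mm
D − Pe = 48.513 − 16.506 = 32.007 mm
Gross irrigation = 32.007 / 0.87 = 36.790 mm

37 mm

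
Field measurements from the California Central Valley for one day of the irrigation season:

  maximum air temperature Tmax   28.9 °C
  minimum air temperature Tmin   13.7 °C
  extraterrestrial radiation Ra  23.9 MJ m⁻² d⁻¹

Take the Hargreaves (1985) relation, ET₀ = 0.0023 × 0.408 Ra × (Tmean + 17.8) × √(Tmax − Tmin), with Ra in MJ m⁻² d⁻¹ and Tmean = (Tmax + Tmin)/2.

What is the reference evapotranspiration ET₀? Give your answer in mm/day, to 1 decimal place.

3.4 mm/day

Tmean = (28.9 + 13.7)/2 = 21.30 °C
0.408 Ra = 0.408 × 23.9 = 9.7512 mm/d equivalent
ET₀ = 0.0023 × 9.7512 × (21.30 + 17.8) × √15.2 = 0.0023 × 9.7512 × 39.10 × 3.8987 = 3.4189 mm/d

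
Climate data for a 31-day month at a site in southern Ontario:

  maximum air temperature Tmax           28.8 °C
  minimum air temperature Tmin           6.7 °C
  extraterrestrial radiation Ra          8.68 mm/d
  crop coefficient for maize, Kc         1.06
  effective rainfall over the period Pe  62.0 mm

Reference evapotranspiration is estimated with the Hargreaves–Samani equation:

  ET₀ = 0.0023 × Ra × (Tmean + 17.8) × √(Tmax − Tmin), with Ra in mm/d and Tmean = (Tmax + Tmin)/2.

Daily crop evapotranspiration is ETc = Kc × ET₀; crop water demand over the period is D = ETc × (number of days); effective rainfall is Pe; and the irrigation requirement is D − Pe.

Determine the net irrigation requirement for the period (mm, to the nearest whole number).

Tmean = (28.8 + 6.7)/2 = 17.75 °C
ET₀ = 0.0023 × 8.68 × (17.75 + 17.8) × √22.1 = 0.0023 × 8.68 × 35.55 × 4.7011 = 3.3365 mm/d
ETc = Kc × ET₀ = 1.06 × 3.3365 = 3.5367 mm/d
Crop demand D = ETc × 31 d = 3.5367 × 31 = 109.638 mm
D − Pe = 109.638 − 62.0 = 47.638 mm

48 mm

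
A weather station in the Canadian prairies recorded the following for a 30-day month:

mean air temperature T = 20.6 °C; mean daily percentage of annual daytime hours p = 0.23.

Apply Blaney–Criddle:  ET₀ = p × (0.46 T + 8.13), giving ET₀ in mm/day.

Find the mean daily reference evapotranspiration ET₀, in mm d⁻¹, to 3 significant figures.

ET₀ = 0.23 × (0.46 × 20.6 + 8.13) = 0.23 × 17.606 = 4.0494 mm/d

4.05 mm d⁻¹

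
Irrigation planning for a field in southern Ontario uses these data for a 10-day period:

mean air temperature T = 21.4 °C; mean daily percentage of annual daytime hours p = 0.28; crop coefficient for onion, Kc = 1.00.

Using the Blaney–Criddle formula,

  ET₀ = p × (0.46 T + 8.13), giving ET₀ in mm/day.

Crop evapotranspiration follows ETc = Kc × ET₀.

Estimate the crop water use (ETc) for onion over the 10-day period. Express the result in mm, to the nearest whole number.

ET₀ = 0.28 × (0.46 × 21.4 + 8.13) = 0.28 × 17.974 = 5.0327 mm/d
ETc = Kc × ET₀ = 1.00 × 5.0327 = 5.0327 mm/d
Over 10 days: 5.0327 × 10 = 50.327 mm

50 mm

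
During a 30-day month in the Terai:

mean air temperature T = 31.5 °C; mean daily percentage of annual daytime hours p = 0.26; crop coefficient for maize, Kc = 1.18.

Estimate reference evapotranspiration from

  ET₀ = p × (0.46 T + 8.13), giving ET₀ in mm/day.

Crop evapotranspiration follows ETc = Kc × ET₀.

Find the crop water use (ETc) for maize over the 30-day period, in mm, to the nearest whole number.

ET₀ = 0.26 × (0.46 × 31.5 + 8.13) = 0.26 × 22.620 = 5.8812 mm/d
ETc = Kc × ET₀ = 1.18 × 5.8812 = 6.9398 mm/d
Over 30 days: 6.9398 × 30 = 208.194 mm

208 mm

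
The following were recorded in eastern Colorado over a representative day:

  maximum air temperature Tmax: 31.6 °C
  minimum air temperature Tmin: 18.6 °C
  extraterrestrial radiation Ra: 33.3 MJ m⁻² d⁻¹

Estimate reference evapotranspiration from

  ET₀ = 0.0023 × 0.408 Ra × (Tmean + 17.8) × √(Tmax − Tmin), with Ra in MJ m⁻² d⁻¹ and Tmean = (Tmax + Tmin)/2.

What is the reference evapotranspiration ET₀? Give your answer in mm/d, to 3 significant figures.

4.83 mm/d

Tmean = (31.6 + 18.6)/2 = 25.10 °C
0.408 Ra = 0.408 × 33.3 = 13.5864 mm/d equivalent
ET₀ = 0.0023 × 13.5864 × (25.10 + 17.8) × √13.0 = 0.0023 × 13.5864 × 42.90 × 3.6056 = 4.8336 mm/d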